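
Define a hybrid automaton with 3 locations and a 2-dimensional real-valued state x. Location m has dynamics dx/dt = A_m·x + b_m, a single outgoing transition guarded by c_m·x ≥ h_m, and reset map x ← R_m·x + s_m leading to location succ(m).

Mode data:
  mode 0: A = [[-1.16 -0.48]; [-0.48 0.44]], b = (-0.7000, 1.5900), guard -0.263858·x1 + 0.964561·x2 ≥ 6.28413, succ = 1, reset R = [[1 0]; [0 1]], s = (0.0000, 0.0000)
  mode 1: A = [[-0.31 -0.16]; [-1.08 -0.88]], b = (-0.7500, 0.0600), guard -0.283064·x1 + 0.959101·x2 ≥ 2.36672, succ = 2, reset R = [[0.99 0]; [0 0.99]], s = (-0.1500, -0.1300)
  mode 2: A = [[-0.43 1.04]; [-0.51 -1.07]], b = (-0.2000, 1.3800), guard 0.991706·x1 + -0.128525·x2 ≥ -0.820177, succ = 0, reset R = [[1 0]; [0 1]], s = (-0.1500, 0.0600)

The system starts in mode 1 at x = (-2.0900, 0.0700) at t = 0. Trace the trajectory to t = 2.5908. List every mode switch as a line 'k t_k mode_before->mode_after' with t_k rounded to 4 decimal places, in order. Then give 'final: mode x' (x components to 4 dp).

Mode 1: guard c·x = 2.3667 hit at Δt = 1.1143 (t = 1.1143), x⁻ = (-2.3491, 1.7743) → reset → x⁺ = (-2.4757, 1.6266), jump to mode 2
Mode 2: guard c·x = -0.8202 hit at Δt = 0.8162 (t = 1.9305), x⁻ = (-0.5929, 1.8065) → reset → x⁺ = (-0.7429, 1.8665), jump to mode 0
Mode 0: flow for 0.6603 to horizon, guard not reached → x = (-1.3429, 4.0849)

1 1.1143 1->2
2 1.9305 2->0
final: 0 -1.3429 4.0849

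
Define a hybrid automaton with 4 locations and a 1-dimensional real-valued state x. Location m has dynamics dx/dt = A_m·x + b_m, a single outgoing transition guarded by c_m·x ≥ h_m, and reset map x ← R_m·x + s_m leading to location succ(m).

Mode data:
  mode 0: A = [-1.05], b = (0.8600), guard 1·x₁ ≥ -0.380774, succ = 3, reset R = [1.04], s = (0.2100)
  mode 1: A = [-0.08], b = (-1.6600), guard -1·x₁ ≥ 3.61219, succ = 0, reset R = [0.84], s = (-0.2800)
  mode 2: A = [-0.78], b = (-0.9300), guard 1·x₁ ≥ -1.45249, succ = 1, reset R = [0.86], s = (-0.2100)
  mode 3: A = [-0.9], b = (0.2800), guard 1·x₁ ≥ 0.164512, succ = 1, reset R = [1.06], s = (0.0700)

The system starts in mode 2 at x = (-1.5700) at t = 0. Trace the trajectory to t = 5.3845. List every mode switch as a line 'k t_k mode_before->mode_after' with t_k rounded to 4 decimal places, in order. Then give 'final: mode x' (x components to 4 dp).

1 0.4778 2->1
2 1.9571 1->0
3 3.1351 0->3
4 4.4919 3->1
final: 1 -1.2025

Mode 2: guard c·x = -1.4525 hit at Δt = 0.4778 (t = 0.4778), x⁻ = (-1.4525) → reset → x⁺ = (-1.4591), jump to mode 1
Mode 1: guard c·x = 3.6122 hit at Δt = 1.4793 (t = 1.9571), x⁻ = (-3.6122) → reset → x⁺ = (-3.3142), jump to mode 0
Mode 0: guard c·x = -0.3808 hit at Δt = 1.1780 (t = 3.1351), x⁻ = (-0.3808) → reset → x⁺ = (-0.1860), jump to mode 3
Mode 3: guard c·x = 0.1645 hit at Δt = 1.3568 (t = 4.4919), x⁻ = (0.1645) → reset → x⁺ = (0.2444), jump to mode 1
Mode 1: flow for 0.8926 to horizon, guard not reached → x = (-1.2025)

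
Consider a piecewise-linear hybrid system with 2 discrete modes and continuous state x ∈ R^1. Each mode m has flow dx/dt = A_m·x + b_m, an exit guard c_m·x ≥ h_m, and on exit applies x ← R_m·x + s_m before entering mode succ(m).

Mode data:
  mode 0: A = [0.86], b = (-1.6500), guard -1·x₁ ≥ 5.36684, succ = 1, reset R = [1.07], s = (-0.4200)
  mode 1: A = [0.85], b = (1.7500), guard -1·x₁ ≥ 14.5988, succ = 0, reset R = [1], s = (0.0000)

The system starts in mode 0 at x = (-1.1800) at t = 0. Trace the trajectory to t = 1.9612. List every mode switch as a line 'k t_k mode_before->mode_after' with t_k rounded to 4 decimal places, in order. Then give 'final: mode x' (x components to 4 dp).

Mode 0: guard c·x = 5.3668 hit at Δt = 0.9941 (t = 0.9941), x⁻ = (-5.3668) → reset → x⁺ = (-6.1625), jump to mode 1
Mode 1: flow for 0.9671 to horizon, guard not reached → x = (-11.3952)

1 0.9941 0->1
final: 1 -11.3952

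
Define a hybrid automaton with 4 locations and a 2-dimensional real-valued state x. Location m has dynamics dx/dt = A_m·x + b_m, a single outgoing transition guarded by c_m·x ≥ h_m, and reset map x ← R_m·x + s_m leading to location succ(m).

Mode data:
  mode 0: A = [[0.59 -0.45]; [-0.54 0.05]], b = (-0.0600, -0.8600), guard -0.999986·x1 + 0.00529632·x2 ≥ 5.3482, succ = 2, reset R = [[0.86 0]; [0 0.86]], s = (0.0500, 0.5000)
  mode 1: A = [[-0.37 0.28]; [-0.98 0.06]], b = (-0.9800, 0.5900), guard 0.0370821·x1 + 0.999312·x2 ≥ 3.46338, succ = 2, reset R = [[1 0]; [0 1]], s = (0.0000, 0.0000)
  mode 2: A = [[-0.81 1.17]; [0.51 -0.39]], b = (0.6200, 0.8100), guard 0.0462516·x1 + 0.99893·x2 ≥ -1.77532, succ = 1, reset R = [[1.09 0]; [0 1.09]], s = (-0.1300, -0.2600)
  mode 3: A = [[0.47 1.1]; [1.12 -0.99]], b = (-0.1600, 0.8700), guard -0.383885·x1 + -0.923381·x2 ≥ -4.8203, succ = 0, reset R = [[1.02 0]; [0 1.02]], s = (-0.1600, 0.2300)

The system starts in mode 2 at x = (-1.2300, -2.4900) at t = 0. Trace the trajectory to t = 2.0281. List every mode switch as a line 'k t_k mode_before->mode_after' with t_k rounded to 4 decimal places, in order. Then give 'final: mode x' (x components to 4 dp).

Mode 2: guard c·x = -1.7753 hit at Δt = 0.9870 (t = 0.9870), x⁻ = (-1.7206, -1.6976) → reset → x⁺ = (-2.0054, -2.1103), jump to mode 1
Mode 1: flow for 1.0411 to horizon, guard not reached → x = (-2.3616, 0.7704)

1 0.9870 2->1
final: 1 -2.3616 0.7704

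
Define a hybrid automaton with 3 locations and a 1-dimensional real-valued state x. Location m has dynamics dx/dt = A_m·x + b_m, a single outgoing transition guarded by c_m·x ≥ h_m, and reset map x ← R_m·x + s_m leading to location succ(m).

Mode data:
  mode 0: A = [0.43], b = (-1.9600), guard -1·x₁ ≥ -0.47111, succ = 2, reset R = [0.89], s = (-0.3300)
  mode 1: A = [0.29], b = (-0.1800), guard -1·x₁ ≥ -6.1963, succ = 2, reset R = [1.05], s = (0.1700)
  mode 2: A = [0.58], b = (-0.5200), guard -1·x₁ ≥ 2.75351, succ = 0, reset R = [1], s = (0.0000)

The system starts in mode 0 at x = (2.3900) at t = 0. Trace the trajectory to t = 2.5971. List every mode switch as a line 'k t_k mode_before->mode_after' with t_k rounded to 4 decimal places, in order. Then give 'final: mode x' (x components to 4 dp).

Mode 0: guard c·x = -0.4711 hit at Δt = 1.4743 (t = 1.4743), x⁻ = (0.4711) → reset → x⁺ = (0.0893), jump to mode 2
Mode 2: flow for 1.1228 to horizon, guard not reached → x = (-0.6517)

1 1.4743 0->2
final: 2 -0.6517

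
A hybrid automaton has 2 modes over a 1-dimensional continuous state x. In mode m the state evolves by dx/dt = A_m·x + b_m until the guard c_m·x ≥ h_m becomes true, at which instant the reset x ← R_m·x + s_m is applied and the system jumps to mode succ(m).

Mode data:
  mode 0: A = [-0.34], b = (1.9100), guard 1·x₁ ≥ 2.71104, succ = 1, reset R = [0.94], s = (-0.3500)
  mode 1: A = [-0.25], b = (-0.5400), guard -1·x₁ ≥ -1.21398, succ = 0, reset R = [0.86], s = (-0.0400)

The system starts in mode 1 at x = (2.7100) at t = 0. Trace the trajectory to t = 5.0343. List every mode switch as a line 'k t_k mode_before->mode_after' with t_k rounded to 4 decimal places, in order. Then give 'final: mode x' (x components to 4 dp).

Mode 1: guard c·x = -1.2140 hit at Δt = 1.4680 (t = 1.4680), x⁻ = (1.2140) → reset → x⁺ = (1.0040), jump to mode 0
Mode 0: guard c·x = 2.7110 hit at Δt = 1.3589 (t = 2.8269), x⁻ = (2.7110) → reset → x⁺ = (2.1984), jump to mode 1
Mode 1: guard c·x = -1.2140 hit at Δt = 1.0240 (t = 3.8509), x⁻ = (1.2140) → reset → x⁺ = (1.0040), jump to mode 0
Mode 0: flow for 1.1834 to horizon, guard not reached → x = (2.5323)

1 1.4680 1->0
2 2.8269 0->1
3 3.8509 1->0
final: 0 2.5323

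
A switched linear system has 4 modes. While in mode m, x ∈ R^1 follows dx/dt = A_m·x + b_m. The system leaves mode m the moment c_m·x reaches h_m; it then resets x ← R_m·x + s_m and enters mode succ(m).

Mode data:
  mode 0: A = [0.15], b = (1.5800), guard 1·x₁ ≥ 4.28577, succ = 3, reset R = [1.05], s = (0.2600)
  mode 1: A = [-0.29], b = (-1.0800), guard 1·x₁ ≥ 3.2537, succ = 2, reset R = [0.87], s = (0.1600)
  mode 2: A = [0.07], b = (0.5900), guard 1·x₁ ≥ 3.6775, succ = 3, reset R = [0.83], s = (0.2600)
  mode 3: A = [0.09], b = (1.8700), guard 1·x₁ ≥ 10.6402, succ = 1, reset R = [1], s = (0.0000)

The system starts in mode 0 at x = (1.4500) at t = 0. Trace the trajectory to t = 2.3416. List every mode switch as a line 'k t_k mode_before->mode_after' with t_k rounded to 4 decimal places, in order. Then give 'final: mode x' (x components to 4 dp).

Mode 0: guard c·x = 4.2858 hit at Δt = 1.4160 (t = 1.4160), x⁻ = (4.2858) → reset → x⁺ = (4.7601), jump to mode 3
Mode 3: flow for 0.9256 to horizon, guard not reached → x = (6.9786)

1 1.4160 0->3
final: 3 6.9786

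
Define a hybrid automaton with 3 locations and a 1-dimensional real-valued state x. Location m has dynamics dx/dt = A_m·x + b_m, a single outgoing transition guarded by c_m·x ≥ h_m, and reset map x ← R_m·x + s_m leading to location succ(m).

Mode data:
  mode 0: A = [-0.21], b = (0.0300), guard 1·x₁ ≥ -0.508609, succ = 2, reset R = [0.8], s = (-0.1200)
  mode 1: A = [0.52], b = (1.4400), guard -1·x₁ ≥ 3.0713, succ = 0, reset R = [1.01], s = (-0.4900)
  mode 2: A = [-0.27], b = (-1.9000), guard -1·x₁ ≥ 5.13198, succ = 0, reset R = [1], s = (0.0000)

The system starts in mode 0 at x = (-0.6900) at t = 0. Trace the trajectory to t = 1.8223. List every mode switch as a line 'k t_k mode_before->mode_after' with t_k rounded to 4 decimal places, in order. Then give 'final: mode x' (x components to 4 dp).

1 1.1697 0->2
final: 2 -1.5786

Mode 0: guard c·x = -0.5086 hit at Δt = 1.1697 (t = 1.1697), x⁻ = (-0.5086) → reset → x⁺ = (-0.5269), jump to mode 2
Mode 2: flow for 0.6526 to horizon, guard not reached → x = (-1.5786)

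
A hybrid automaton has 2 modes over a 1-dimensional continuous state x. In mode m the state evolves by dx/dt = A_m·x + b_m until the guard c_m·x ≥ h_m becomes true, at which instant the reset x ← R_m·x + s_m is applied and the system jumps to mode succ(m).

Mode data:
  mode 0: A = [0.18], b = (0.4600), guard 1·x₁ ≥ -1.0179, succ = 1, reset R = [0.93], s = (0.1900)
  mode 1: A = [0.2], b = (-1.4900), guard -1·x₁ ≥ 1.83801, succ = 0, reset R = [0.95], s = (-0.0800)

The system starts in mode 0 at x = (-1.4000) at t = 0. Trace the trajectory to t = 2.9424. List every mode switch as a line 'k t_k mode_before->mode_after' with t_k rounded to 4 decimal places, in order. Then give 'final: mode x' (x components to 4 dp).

Mode 0: guard c·x = -1.0179 hit at Δt = 1.5871 (t = 1.5871), x⁻ = (-1.0179) → reset → x⁺ = (-0.7566), jump to mode 1
Mode 1: guard c·x = 1.8380 hit at Δt = 0.6189 (t = 2.2060), x⁻ = (-1.8380) → reset → x⁺ = (-1.8261), jump to mode 0
Mode 0: flow for 0.7364 to horizon, guard not reached → x = (-1.7227)

1 1.5871 0->1
2 2.2060 1->0
final: 0 -1.7227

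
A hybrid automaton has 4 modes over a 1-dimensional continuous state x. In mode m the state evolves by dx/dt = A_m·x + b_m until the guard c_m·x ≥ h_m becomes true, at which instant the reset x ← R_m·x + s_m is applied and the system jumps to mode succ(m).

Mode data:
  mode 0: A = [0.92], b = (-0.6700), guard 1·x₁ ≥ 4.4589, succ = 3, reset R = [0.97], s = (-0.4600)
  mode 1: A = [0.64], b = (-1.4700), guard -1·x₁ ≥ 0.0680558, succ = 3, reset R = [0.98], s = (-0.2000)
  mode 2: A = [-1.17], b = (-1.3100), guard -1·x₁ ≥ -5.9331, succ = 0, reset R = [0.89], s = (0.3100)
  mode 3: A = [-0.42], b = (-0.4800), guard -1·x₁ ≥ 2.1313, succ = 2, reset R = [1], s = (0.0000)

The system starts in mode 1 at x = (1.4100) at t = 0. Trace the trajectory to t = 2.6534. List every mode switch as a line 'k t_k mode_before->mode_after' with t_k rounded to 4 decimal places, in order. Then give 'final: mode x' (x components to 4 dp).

1 1.5325 1->3
final: 3 -0.5957

Mode 1: guard c·x = 0.0681 hit at Δt = 1.5325 (t = 1.5325), x⁻ = (-0.0681) → reset → x⁺ = (-0.2667), jump to mode 3
Mode 3: flow for 1.1209 to horizon, guard not reached → x = (-0.5957)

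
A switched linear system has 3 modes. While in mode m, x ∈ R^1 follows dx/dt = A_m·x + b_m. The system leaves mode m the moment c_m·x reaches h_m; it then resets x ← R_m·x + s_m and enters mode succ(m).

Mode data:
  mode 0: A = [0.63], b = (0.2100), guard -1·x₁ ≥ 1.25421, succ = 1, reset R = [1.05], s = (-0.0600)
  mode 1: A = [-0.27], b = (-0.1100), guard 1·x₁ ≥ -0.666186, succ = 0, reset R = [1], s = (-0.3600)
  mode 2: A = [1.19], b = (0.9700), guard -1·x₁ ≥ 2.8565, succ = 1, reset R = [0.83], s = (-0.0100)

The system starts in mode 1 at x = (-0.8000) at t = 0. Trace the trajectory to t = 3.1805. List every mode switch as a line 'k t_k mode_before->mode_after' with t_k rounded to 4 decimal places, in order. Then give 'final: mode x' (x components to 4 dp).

Mode 1: guard c·x = -0.6662 hit at Δt = 1.5437 (t = 1.5437), x⁻ = (-0.6662) → reset → x⁺ = (-1.0262), jump to mode 0
Mode 0: guard c·x = 1.2542 hit at Δt = 0.4516 (t = 1.9953), x⁻ = (-1.2542) → reset → x⁺ = (-1.3769), jump to mode 1
Mode 1: flow for 1.1852 to horizon, guard not reached → x = (-1.1114)

1 1.5437 1->0
2 1.9953 0->1
final: 1 -1.1114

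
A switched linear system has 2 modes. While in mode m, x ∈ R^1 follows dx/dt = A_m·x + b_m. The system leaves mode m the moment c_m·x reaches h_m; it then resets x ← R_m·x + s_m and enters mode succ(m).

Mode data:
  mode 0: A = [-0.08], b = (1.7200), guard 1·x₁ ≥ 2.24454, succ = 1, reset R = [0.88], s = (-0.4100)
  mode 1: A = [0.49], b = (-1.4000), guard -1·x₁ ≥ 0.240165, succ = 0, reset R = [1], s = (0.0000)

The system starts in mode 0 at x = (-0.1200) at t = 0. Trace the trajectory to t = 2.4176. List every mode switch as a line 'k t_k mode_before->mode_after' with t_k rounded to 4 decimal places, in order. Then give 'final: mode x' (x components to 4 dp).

1 1.4478 0->1
final: 1 0.7793

Mode 0: guard c·x = 2.2445 hit at Δt = 1.4478 (t = 1.4478), x⁻ = (2.2445) → reset → x⁺ = (1.5652), jump to mode 1
Mode 1: flow for 0.9698 to horizon, guard not reached → x = (0.7793)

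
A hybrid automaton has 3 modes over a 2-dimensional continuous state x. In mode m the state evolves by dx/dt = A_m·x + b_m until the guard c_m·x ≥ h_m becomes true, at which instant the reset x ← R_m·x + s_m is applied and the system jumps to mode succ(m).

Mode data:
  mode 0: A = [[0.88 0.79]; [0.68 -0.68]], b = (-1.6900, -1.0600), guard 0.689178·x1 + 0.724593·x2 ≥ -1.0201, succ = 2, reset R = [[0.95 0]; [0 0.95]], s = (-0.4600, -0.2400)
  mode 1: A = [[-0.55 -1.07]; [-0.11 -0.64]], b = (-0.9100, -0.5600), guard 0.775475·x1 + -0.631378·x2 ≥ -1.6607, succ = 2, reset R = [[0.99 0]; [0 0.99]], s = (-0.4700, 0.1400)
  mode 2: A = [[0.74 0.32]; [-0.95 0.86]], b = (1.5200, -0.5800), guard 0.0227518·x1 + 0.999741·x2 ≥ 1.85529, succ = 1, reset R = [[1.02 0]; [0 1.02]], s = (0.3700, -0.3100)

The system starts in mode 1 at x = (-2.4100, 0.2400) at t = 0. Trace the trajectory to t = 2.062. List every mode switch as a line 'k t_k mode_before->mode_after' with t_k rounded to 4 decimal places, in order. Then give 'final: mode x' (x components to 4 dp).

1 0.8211 1->2
2 1.4770 2->1
final: 1 -2.9243 1.0071

Mode 1: guard c·x = -1.6607 hit at Δt = 0.8211 (t = 0.8211), x⁻ = (-2.1856, -0.0541) → reset → x⁺ = (-2.6337, 0.0864), jump to mode 2
Mode 2: guard c·x = 1.8553 hit at Δt = 0.6559 (t = 1.4770), x⁻ = (-2.7700, 1.9188) → reset → x⁺ = (-2.4554, 1.6472), jump to mode 1
Mode 1: flow for 0.5850 to horizon, guard not reached → x = (-2.9243, 1.0071)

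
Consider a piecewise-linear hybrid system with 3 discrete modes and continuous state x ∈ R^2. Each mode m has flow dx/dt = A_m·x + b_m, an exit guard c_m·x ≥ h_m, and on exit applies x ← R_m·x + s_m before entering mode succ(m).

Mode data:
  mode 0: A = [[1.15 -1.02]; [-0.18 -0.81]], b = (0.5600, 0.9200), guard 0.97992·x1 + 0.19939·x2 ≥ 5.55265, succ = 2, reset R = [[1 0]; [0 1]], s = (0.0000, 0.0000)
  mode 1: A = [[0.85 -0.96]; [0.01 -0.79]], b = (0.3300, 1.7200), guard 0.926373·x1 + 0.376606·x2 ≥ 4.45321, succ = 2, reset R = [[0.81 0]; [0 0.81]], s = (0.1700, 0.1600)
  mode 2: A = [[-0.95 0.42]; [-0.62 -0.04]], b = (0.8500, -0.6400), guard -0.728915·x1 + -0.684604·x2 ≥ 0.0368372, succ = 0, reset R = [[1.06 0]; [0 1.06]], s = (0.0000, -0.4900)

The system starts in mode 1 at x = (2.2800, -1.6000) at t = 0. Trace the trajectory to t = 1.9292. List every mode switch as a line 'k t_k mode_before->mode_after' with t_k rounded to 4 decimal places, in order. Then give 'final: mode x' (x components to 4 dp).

Mode 1: guard c·x = 4.4532 hit at Δt = 0.6287 (t = 0.6287), x⁻ = (4.8492, -0.1034) → reset → x⁺ = (4.0978, 0.0762), jump to mode 2
Mode 2: guard c·x = 0.0368 hit at Δt = 0.9051 (t = 1.5338), x⁻ = (1.9255, -2.1040) → reset → x⁺ = (2.0411, -2.7202), jump to mode 0
Mode 0: flow for 0.3954 to horizon, guard not reached → x = (4.6648, -1.8676)

1 0.6287 1->2
2 1.5338 2->0
final: 0 4.6648 -1.8676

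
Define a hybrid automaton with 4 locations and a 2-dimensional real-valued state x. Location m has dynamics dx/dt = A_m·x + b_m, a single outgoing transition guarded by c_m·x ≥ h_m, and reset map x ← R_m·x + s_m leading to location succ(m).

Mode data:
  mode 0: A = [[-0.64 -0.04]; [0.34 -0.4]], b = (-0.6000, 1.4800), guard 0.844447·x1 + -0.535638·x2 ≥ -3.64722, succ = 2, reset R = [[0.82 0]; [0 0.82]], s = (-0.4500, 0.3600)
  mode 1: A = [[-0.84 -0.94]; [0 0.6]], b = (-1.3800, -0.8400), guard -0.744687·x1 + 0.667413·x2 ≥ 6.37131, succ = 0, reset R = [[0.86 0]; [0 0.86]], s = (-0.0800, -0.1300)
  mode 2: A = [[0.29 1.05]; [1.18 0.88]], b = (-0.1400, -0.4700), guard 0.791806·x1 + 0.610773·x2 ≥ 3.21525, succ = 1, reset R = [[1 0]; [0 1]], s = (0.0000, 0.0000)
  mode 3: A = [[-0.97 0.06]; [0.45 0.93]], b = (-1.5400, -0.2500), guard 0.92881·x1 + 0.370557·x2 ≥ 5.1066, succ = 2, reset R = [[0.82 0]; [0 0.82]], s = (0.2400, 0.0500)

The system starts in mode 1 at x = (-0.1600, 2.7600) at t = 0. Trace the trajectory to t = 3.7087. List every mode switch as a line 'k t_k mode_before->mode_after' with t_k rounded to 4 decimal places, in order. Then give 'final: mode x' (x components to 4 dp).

Mode 1: guard c·x = 6.3713 hit at Δt = 1.5066 (t = 1.5066), x⁻ = (-4.2911, 4.7583) → reset → x⁺ = (-3.7704, 3.9622), jump to mode 0
Mode 0: guard c·x = -3.6472 hit at Δt = 1.1049 (t = 2.6115), x⁻ = (-2.4397, 2.9629) → reset → x⁺ = (-2.4505, 2.7896), jump to mode 2
Mode 2: flow for 1.0972 to horizon, guard not reached → x = (0.1385, 3.2758)

1 1.5066 1->0
2 2.6115 0->2
final: 2 0.1385 3.2758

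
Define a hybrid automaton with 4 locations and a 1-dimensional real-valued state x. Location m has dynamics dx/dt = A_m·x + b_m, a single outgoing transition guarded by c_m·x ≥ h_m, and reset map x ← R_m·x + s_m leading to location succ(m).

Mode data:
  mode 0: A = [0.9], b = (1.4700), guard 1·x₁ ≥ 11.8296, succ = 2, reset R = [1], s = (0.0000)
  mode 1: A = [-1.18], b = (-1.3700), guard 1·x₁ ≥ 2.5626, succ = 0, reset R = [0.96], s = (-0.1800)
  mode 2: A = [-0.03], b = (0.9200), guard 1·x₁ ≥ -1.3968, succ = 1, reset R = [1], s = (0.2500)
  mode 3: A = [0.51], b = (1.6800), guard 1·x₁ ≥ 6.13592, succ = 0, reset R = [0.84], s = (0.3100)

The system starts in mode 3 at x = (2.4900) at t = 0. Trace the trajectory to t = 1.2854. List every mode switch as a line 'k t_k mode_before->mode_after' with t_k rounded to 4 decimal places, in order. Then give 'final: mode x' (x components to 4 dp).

Mode 3: guard c·x = 6.1359 hit at Δt = 0.9584 (t = 0.9584), x⁻ = (6.1359) → reset → x⁺ = (5.4642), jump to mode 0
Mode 0: flow for 0.3270 to horizon, guard not reached → x = (7.8928)

1 0.9584 3->0
final: 0 7.8928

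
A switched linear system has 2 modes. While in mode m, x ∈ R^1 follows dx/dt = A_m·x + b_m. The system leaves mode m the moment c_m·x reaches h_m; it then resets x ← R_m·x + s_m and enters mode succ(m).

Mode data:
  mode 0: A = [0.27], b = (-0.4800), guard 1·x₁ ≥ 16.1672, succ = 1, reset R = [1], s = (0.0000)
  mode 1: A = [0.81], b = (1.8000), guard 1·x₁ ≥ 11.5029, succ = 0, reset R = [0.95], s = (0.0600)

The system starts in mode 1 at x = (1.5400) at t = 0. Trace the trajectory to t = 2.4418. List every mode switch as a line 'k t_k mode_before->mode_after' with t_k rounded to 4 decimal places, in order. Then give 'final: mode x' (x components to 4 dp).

1 1.5978 1->0
final: 0 13.3449

Mode 1: guard c·x = 11.5029 hit at Δt = 1.5978 (t = 1.5978), x⁻ = (11.5029) → reset → x⁺ = (10.9878), jump to mode 0
Mode 0: flow for 0.8440 to horizon, guard not reached → x = (13.3449)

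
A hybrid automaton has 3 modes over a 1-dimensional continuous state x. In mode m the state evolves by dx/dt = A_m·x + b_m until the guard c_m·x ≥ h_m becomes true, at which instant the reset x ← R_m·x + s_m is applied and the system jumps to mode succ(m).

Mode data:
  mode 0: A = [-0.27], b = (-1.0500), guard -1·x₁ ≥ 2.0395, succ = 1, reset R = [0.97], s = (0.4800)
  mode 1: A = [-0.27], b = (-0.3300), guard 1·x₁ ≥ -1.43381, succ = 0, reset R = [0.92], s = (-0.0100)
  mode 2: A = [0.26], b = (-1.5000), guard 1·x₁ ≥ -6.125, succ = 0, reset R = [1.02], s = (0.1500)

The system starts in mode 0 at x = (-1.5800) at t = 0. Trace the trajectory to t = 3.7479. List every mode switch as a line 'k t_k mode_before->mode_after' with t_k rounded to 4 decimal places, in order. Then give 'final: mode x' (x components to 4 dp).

1 0.8219 0->1
2 1.8074 1->0
3 3.0114 0->1
final: 1 -1.4485

Mode 0: guard c·x = 2.0395 hit at Δt = 0.8219 (t = 0.8219), x⁻ = (-2.0395) → reset → x⁺ = (-1.4983), jump to mode 1
Mode 1: guard c·x = -1.4338 hit at Δt = 0.9855 (t = 1.8074), x⁻ = (-1.4338) → reset → x⁺ = (-1.3291), jump to mode 0
Mode 0: guard c·x = 2.0395 hit at Δt = 1.2040 (t = 3.0114), x⁻ = (-2.0395) → reset → x⁺ = (-1.4983), jump to mode 1
Mode 1: flow for 0.7365 to horizon, guard not reached → x = (-1.4485)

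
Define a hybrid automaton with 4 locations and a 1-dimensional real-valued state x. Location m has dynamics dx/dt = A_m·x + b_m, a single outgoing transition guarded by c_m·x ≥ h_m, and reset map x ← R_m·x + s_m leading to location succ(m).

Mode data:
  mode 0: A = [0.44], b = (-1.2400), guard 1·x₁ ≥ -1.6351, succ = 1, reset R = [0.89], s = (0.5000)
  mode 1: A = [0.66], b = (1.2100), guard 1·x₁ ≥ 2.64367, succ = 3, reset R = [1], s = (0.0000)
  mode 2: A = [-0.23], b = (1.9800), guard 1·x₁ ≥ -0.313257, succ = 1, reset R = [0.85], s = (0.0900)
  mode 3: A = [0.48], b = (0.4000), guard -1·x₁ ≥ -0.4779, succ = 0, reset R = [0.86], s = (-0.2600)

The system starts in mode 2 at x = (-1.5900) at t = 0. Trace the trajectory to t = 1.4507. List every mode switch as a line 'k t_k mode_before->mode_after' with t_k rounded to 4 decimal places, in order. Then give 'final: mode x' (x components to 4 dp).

1 0.5815 2->1
final: 1 1.1076

Mode 2: guard c·x = -0.3133 hit at Δt = 0.5815 (t = 0.5815), x⁻ = (-0.3133) → reset → x⁺ = (-0.1763), jump to mode 1
Mode 1: flow for 0.8692 to horizon, guard not reached → x = (1.1076)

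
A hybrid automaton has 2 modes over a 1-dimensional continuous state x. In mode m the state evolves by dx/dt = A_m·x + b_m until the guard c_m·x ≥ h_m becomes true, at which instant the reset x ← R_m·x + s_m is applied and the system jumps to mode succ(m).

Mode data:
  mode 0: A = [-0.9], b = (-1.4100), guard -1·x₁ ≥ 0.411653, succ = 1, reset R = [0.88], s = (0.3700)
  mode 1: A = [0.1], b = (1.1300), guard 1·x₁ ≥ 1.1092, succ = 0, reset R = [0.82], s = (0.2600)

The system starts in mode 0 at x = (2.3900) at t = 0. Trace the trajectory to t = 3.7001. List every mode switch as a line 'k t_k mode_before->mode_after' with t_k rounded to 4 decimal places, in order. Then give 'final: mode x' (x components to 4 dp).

Mode 0: guard c·x = 0.4117 hit at Δt = 1.3681 (t = 1.3681), x⁻ = (-0.4117) → reset → x⁺ = (0.0077), jump to mode 1
Mode 1: guard c·x = 1.1092 hit at Δt = 0.9295 (t = 2.2976), x⁻ = (1.1092) → reset → x⁺ = (1.1695), jump to mode 0
Mode 0: guard c·x = 0.4117 hit at Δt = 0.9583 (t = 3.2559), x⁻ = (-0.4117) → reset → x⁺ = (0.0077), jump to mode 1
Mode 1: flow for 0.4442 to horizon, guard not reached → x = (0.5214)

1 1.3681 0->1
2 2.2976 1->0
3 3.2559 0->1
final: 1 0.5214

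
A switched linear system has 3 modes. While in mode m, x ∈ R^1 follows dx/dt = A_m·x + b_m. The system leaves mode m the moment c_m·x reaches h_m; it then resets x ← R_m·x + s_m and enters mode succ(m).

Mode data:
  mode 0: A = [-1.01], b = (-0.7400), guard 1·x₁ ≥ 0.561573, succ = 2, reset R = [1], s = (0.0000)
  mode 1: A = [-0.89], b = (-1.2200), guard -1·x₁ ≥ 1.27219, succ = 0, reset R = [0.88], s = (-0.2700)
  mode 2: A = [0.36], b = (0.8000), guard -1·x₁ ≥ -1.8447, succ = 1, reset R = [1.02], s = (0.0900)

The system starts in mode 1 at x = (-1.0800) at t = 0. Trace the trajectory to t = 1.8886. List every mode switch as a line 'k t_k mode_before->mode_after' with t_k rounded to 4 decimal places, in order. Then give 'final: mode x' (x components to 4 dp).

Mode 1: guard c·x = 1.2722 hit at Δt = 1.2152 (t = 1.2152), x⁻ = (-1.2722) → reset → x⁺ = (-1.3895), jump to mode 0
Mode 0: flow for 0.6734 to horizon, guard not reached → x = (-1.0654)

1 1.2152 1->0
final: 0 -1.0654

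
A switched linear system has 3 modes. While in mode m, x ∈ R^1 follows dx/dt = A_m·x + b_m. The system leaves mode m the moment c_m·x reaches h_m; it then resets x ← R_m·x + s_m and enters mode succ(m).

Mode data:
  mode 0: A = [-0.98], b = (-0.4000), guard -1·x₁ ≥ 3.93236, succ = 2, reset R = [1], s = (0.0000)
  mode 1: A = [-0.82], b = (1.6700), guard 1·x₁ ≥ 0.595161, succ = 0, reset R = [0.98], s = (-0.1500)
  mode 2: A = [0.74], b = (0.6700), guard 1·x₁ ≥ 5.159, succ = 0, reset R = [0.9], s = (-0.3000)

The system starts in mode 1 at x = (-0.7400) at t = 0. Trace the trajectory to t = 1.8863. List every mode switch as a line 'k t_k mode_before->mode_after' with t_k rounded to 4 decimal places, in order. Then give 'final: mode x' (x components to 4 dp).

Mode 1: guard c·x = 0.5952 hit at Δt = 0.7995 (t = 0.7995), x⁻ = (0.5952) → reset → x⁺ = (0.4333), jump to mode 0
Mode 0: flow for 1.0868 to horizon, guard not reached → x = (-0.1181)

1 0.7995 1->0
final: 0 -0.1181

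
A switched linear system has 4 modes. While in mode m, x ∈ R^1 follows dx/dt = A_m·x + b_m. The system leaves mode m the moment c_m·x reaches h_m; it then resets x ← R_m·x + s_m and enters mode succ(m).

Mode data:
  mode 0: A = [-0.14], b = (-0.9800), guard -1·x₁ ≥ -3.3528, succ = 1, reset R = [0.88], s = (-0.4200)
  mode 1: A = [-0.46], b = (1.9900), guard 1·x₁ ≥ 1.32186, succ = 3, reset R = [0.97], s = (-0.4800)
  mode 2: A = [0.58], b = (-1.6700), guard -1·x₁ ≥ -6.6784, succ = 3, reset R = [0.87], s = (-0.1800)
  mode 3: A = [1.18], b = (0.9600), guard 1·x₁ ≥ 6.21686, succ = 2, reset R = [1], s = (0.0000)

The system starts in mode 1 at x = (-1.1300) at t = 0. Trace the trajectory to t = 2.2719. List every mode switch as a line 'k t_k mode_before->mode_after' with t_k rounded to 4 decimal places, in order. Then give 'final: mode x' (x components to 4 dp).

1 1.2972 1->3
final: 3 4.2901

Mode 1: guard c·x = 1.3219 hit at Δt = 1.2972 (t = 1.2972), x⁻ = (1.3219) → reset → x⁺ = (0.8022), jump to mode 3
Mode 3: flow for 0.9747 to horizon, guard not reached → x = (4.2901)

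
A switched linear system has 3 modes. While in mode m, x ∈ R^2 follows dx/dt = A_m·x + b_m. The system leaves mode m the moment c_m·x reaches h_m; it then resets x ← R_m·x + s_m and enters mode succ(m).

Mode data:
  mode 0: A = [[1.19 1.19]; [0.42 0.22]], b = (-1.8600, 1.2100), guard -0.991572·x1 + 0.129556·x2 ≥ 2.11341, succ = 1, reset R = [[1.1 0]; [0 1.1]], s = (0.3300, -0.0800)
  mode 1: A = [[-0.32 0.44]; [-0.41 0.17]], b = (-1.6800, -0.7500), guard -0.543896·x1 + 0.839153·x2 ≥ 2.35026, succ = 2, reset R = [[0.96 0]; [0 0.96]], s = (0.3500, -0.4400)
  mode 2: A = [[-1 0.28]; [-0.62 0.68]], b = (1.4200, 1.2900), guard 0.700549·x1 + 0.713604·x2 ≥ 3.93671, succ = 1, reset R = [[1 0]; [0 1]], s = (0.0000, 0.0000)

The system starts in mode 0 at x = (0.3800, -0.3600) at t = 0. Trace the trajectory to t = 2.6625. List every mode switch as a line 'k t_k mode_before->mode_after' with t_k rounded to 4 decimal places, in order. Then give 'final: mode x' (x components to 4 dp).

1 0.9803 0->1
2 2.3331 1->2
final: 2 -1.1489 1.5564

Mode 0: guard c·x = 2.1134 hit at Δt = 0.9803 (t = 0.9803), x⁻ = (-2.0561, 0.5760) → reset → x⁺ = (-1.9317, 0.5536), jump to mode 1
Mode 1: guard c·x = 2.3503 hit at Δt = 1.3528 (t = 2.3331), x⁻ = (-2.7284, 1.0324) → reset → x⁺ = (-2.2692, 0.5511), jump to mode 2
Mode 2: flow for 0.3294 to horizon, guard not reached → x = (-1.1489, 1.5564)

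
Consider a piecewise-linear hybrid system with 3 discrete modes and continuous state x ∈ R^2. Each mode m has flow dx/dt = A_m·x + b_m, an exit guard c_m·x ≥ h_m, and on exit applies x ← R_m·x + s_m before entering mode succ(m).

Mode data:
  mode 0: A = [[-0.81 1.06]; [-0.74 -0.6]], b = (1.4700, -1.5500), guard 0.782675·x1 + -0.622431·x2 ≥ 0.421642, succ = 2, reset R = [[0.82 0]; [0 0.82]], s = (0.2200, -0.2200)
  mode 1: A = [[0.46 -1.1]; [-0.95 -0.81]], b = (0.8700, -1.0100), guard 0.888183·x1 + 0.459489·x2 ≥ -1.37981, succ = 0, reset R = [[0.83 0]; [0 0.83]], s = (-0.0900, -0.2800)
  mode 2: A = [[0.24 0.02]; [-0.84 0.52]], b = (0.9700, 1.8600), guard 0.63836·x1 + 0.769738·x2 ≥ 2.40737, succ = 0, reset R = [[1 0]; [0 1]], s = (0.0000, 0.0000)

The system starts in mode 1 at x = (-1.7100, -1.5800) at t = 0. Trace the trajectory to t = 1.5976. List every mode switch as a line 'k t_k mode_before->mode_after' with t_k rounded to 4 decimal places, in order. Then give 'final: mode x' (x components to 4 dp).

Mode 1: guard c·x = -1.3798 hit at Δt = 0.4206 (t = 0.4206), x⁻ = (-1.0198, -1.0316) → reset → x⁺ = (-0.9365, -1.1362), jump to mode 0
Mode 0: guard c·x = 0.4216 hit at Δt = 0.5777 (t = 0.9983), x⁻ = (-0.5058, -1.3134) → reset → x⁺ = (-0.1947, -1.2970), jump to mode 2
Mode 2: flow for 0.5993 to horizon, guard not reached → x = (0.3886, -0.5071)

1 0.4206 1->0
2 0.9983 0->2
final: 2 0.3886 -0.5071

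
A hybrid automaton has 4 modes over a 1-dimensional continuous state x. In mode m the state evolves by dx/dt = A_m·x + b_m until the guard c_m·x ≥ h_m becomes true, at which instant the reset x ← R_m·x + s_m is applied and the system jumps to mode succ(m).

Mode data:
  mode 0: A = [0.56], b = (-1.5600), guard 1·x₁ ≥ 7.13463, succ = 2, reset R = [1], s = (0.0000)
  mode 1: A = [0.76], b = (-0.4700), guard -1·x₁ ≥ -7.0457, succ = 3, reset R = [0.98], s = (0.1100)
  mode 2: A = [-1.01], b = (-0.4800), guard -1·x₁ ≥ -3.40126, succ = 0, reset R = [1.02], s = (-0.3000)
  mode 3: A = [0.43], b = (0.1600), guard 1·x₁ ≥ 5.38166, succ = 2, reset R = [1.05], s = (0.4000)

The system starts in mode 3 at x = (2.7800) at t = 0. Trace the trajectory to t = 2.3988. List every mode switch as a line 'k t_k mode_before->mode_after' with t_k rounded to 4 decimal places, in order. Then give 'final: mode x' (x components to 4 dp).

1 1.3995 3->2
2 1.9152 2->0
final: 0 3.2886

Mode 3: guard c·x = 5.3817 hit at Δt = 1.3995 (t = 1.3995), x⁻ = (5.3817) → reset → x⁺ = (6.0507), jump to mode 2
Mode 2: guard c·x = -3.4013 hit at Δt = 0.5157 (t = 1.9152), x⁻ = (3.4013) → reset → x⁺ = (3.1693), jump to mode 0
Mode 0: flow for 0.4836 to horizon, guard not reached → x = (3.2886)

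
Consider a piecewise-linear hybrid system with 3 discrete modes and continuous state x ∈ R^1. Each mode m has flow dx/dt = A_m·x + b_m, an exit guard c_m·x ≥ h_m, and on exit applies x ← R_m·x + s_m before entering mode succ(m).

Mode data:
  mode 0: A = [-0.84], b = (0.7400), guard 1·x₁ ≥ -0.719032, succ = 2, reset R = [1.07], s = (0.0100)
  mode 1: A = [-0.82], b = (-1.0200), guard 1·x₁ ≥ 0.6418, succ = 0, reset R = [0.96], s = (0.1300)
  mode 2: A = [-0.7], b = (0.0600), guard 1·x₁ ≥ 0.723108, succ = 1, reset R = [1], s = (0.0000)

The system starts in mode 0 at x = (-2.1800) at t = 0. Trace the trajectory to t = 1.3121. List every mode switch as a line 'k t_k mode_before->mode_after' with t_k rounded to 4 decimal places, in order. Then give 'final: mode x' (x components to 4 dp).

1 0.7723 0->2
final: 2 -0.4934

Mode 0: guard c·x = -0.7190 hit at Δt = 0.7723 (t = 0.7723), x⁻ = (-0.7190) → reset → x⁺ = (-0.7594), jump to mode 2
Mode 2: flow for 0.5398 to horizon, guard not reached → x = (-0.4934)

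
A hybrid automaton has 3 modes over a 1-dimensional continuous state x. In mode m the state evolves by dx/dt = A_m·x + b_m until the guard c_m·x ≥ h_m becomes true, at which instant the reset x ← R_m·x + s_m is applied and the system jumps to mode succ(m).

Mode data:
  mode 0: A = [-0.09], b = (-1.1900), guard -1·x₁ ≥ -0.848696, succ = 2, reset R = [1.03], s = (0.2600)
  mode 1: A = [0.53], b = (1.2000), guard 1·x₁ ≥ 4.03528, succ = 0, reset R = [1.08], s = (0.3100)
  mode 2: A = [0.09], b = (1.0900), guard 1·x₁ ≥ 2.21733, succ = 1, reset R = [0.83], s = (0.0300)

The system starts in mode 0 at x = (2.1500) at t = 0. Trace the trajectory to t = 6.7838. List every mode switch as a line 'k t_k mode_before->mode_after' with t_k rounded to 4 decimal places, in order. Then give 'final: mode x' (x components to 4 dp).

Mode 0: guard c·x = -0.8487 hit at Δt = 0.9828 (t = 0.9828), x⁻ = (0.8487) → reset → x⁺ = (1.1342), jump to mode 2
Mode 2: guard c·x = 2.2173 hit at Δt = 0.8734 (t = 1.8562), x⁻ = (2.2173) → reset → x⁺ = (1.8704), jump to mode 1
Mode 1: guard c·x = 4.0353 hit at Δt = 0.7945 (t = 2.6507), x⁻ = (4.0353) → reset → x⁺ = (4.6681), jump to mode 0
Mode 0: guard c·x = -0.8487 hit at Δt = 2.6683 (t = 5.3190), x⁻ = (0.8487) → reset → x⁺ = (1.1342), jump to mode 2
Mode 2: guard c·x = 2.2173 hit at Δt = 0.8734 (t = 6.1924), x⁻ = (2.2173) → reset → x⁺ = (1.8704), jump to mode 1
Mode 1: flow for 0.5914 to horizon, guard not reached → x = (3.3923)

1 0.9828 0->2
2 1.8562 2->1
3 2.6507 1->0
4 5.3190 0->2
5 6.1924 2->1
final: 1 3.3923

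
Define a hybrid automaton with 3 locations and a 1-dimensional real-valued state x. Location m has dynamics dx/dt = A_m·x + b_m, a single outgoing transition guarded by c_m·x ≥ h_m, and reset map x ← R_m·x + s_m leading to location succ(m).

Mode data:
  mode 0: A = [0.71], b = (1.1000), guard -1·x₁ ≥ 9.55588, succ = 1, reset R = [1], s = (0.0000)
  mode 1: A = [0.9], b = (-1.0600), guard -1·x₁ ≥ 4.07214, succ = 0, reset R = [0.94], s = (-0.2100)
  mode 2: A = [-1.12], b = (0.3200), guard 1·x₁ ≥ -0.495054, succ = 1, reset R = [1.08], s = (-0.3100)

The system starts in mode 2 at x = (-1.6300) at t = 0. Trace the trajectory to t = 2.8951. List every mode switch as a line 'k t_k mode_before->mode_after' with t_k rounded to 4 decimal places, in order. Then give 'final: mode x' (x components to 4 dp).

Mode 2: guard c·x = -0.4951 hit at Δt = 0.8014 (t = 0.8014), x⁻ = (-0.4951) → reset → x⁺ = (-0.8447), jump to mode 1
Mode 1: guard c·x = 4.0721 hit at Δt = 1.0599 (t = 1.8613), x⁻ = (-4.0721) → reset → x⁺ = (-4.0378), jump to mode 0
Mode 0: flow for 1.0338 to horizon, guard not reached → x = (-6.7339)

1 0.8014 2->1
2 1.8613 1->0
final: 0 -6.7339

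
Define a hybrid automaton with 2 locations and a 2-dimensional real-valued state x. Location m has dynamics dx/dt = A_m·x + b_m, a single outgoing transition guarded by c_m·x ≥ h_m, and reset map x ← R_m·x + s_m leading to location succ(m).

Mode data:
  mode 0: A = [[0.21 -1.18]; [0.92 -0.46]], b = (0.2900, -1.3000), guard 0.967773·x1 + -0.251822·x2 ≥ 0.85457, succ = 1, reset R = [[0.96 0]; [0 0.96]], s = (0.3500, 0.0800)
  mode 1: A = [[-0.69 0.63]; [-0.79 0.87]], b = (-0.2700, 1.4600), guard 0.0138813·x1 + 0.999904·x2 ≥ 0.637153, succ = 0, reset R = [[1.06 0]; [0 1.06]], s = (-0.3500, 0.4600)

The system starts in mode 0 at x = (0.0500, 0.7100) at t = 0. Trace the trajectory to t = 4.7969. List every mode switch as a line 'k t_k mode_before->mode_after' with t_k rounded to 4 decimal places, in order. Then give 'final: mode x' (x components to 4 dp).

Mode 0: guard c·x = 0.8546 hit at Δt = 1.3163 (t = 1.3163), x⁻ = (0.6986, -0.7088) → reset → x⁺ = (1.0207, -0.6004), jump to mode 1
Mode 1: guard c·x = 0.6372 hit at Δt = 1.2798 (t = 2.5961), x⁻ = (0.1505, 0.6351) → reset → x⁺ = (-0.1905, 1.1332), jump to mode 0
Mode 0: guard c·x = 0.8546 hit at Δt = 1.6045 (t = 4.2006), x⁻ = (0.6085, -1.0549) → reset → x⁺ = (0.9342, -0.9327), jump to mode 1
Mode 1: flow for 0.5963 to horizon, guard not reached → x = (0.2140, -0.7814)

1 1.3163 0->1
2 2.5961 1->0
3 4.2006 0->1
final: 1 0.2140 -0.7814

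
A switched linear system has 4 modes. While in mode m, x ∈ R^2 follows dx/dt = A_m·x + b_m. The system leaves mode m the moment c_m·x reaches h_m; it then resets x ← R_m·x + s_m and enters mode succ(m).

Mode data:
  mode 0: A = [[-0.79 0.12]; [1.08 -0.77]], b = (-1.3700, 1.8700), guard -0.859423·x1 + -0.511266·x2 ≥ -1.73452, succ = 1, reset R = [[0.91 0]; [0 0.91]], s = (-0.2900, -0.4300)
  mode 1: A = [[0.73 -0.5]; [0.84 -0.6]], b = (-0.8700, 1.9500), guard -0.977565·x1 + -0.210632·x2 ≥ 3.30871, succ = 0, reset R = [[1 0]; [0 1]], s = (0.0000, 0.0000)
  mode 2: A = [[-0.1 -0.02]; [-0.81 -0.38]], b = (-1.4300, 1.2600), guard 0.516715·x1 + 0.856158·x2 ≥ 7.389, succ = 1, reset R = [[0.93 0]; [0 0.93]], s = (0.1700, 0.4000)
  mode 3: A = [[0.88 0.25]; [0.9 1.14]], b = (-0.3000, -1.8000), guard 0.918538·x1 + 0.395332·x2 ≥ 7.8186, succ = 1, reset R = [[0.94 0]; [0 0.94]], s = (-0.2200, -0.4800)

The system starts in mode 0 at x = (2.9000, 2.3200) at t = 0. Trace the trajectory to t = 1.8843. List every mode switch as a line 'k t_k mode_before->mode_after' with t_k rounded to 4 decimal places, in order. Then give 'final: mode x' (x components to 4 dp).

1 1.4754 0->1
final: 1 -1.3442 2.4779

Mode 0: guard c·x = -1.7345 hit at Δt = 1.4754 (t = 1.4754), x⁻ = (0.0572, 3.2965) → reset → x⁺ = (-0.2380, 2.5698), jump to mode 1
Mode 1: flow for 0.4089 to horizon, guard not reached → x = (-1.3442, 2.4779)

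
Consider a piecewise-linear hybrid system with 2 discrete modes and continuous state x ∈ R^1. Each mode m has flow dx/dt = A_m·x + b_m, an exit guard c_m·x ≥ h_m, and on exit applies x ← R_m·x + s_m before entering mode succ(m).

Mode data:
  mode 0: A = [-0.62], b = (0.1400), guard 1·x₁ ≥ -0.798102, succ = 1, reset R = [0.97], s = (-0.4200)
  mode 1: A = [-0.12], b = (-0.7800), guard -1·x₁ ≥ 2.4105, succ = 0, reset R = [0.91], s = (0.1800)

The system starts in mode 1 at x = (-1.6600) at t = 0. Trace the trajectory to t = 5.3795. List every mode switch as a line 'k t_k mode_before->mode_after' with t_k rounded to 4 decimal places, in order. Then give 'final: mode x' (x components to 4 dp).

Mode 1: guard c·x = 2.4105 hit at Δt = 1.4041 (t = 1.4041), x⁻ = (-2.4105) → reset → x⁺ = (-2.0136), jump to mode 0
Mode 0: guard c·x = -0.7981 hit at Δt = 1.2622 (t = 2.6663), x⁻ = (-0.7981) → reset → x⁺ = (-1.1942), jump to mode 1
Mode 1: guard c·x = 2.4105 hit at Δt = 2.1699 (t = 4.8362), x⁻ = (-2.4105) → reset → x⁺ = (-2.0136), jump to mode 0
Mode 0: flow for 0.5433 to horizon, guard not reached → x = (-1.3731)

1 1.4041 1->0
2 2.6663 0->1
3 4.8362 1->0
final: 0 -1.3731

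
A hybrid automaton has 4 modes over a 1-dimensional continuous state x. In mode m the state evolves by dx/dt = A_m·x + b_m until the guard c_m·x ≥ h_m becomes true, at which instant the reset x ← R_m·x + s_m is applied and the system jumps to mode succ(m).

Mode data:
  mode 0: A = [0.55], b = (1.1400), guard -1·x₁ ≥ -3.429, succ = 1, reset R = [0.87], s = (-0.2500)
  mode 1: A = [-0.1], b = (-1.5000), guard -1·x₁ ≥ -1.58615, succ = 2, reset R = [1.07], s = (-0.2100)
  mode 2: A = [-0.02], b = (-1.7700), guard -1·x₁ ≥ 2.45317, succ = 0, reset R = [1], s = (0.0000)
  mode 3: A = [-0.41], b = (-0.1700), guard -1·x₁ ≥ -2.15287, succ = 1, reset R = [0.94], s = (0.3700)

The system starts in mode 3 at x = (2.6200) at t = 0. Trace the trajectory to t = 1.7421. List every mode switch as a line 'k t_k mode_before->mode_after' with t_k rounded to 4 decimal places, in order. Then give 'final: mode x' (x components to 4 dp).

1 0.4077 3->1
2 0.8831 1->2
final: 2 -0.0456

Mode 3: guard c·x = -2.1529 hit at Δt = 0.4077 (t = 0.4077), x⁻ = (2.1529) → reset → x⁺ = (2.3937), jump to mode 1
Mode 1: guard c·x = -1.5861 hit at Δt = 0.4754 (t = 0.8831), x⁻ = (1.5861) → reset → x⁺ = (1.4872), jump to mode 2
Mode 2: flow for 0.8590 to horizon, guard not reached → x = (-0.0456)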